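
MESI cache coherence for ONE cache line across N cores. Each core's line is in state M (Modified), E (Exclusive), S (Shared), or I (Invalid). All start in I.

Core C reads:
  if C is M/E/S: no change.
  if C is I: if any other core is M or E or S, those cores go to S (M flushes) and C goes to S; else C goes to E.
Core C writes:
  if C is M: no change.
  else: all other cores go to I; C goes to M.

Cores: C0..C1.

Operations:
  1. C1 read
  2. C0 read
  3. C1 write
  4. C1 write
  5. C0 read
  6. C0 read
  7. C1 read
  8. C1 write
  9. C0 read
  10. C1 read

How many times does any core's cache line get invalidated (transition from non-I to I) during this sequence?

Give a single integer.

Answer: 2

Derivation:
Op 1: C1 read [C1 read from I: no other sharers -> C1=E (exclusive)] -> [I,E] (invalidations this op: 0; running total: 0)
Op 2: C0 read [C0 read from I: others=['C1=E'] -> C0=S, others downsized to S] -> [S,S] (invalidations this op: 0; running total: 0)
Op 3: C1 write [C1 write: invalidate ['C0=S'] -> C1=M] -> [I,M] (invalidations this op: 1; running total: 1)
Op 4: C1 write [C1 write: already M (modified), no change] -> [I,M] (invalidations this op: 0; running total: 1)
Op 5: C0 read [C0 read from I: others=['C1=M'] -> C0=S, others downsized to S] -> [S,S] (invalidations this op: 0; running total: 1)
Op 6: C0 read [C0 read: already in S, no change] -> [S,S] (invalidations this op: 0; running total: 1)
Op 7: C1 read [C1 read: already in S, no change] -> [S,S] (invalidations this op: 0; running total: 1)
Op 8: C1 write [C1 write: invalidate ['C0=S'] -> C1=M] -> [I,M] (invalidations this op: 1; running total: 2)
Op 9: C0 read [C0 read from I: others=['C1=M'] -> C0=S, others downsized to S] -> [S,S] (invalidations this op: 0; running total: 2)
Op 10: C1 read [C1 read: already in S, no change] -> [S,S] (invalidations this op: 0; running total: 2)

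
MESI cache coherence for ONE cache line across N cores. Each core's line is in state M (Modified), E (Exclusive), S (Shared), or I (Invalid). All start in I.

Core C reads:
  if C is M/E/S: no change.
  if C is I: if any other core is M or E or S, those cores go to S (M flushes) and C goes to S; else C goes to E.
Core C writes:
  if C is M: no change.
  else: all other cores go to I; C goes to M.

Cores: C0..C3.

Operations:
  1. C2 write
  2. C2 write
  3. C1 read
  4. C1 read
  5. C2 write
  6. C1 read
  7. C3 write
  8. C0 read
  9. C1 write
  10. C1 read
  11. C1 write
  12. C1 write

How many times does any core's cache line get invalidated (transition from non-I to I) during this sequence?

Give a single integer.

Answer: 5

Derivation:
Op 1: C2 write [C2 write: invalidate none -> C2=M] -> [I,I,M,I] (invalidations this op: 0; running total: 0)
Op 2: C2 write [C2 write: already M (modified), no change] -> [I,I,M,I] (invalidations this op: 0; running total: 0)
Op 3: C1 read [C1 read from I: others=['C2=M'] -> C1=S, others downsized to S] -> [I,S,S,I] (invalidations this op: 0; running total: 0)
Op 4: C1 read [C1 read: already in S, no change] -> [I,S,S,I] (invalidations this op: 0; running total: 0)
Op 5: C2 write [C2 write: invalidate ['C1=S'] -> C2=M] -> [I,I,M,I] (invalidations this op: 1; running total: 1)
Op 6: C1 read [C1 read from I: others=['C2=M'] -> C1=S, others downsized to S] -> [I,S,S,I] (invalidations this op: 0; running total: 1)
Op 7: C3 write [C3 write: invalidate ['C1=S', 'C2=S'] -> C3=M] -> [I,I,I,M] (invalidations this op: 2; running total: 3)
Op 8: C0 read [C0 read from I: others=['C3=M'] -> C0=S, others downsized to S] -> [S,I,I,S] (invalidations this op: 0; running total: 3)
Op 9: C1 write [C1 write: invalidate ['C0=S', 'C3=S'] -> C1=M] -> [I,M,I,I] (invalidations this op: 2; running total: 5)
Op 10: C1 read [C1 read: already in M, no change] -> [I,M,I,I] (invalidations this op: 0; running total: 5)
Op 11: C1 write [C1 write: already M (modified), no change] -> [I,M,I,I] (invalidations this op: 0; running total: 5)
Op 12: C1 write [C1 write: already M (modified), no change] -> [I,M,I,I] (invalidations this op: 0; running total: 5)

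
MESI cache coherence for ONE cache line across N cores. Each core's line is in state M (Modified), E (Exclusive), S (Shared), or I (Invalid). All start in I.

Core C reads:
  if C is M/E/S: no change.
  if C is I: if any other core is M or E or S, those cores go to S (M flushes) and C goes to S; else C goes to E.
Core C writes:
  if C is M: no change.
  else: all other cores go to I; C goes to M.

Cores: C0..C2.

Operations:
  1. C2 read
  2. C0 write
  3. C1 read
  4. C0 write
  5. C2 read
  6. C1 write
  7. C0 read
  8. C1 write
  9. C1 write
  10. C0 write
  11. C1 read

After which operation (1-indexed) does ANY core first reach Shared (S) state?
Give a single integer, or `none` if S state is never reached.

Answer: 3

Derivation:
Op 1: C2 read [C2 read from I: no other sharers -> C2=E (exclusive)] -> [I,I,E]
Op 2: C0 write [C0 write: invalidate ['C2=E'] -> C0=M] -> [M,I,I]
Op 3: C1 read [C1 read from I: others=['C0=M'] -> C1=S, others downsized to S] -> [S,S,I]
  -> First S state at op 3; remaining ops need not be traced.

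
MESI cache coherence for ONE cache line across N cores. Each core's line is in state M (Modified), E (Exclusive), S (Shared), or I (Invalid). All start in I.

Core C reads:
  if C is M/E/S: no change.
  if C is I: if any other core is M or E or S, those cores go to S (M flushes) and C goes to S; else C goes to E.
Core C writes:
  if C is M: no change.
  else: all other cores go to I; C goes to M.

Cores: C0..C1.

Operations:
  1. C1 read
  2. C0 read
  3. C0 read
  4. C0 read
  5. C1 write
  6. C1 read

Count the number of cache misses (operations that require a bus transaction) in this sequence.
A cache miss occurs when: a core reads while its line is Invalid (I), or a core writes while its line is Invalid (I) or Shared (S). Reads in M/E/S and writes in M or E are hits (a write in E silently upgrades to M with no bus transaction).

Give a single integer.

Op 1: C1 read [C1 read from I: no other sharers -> C1=E (exclusive)] -> [I,E] [MISS #1: read from I]
Op 2: C0 read [C0 read from I: others=['C1=E'] -> C0=S, others downsized to S] -> [S,S] [MISS #2: read from I]
Op 3: C0 read [C0 read: already in S, no change] -> [S,S] [hit: read from S]
Op 4: C0 read [C0 read: already in S, no change] -> [S,S] [hit: read from S]
Op 5: C1 write [C1 write: invalidate ['C0=S'] -> C1=M] -> [I,M] [MISS #3: write from S]
Op 6: C1 read [C1 read: already in M, no change] -> [I,M] [hit: read from M]

Answer: 3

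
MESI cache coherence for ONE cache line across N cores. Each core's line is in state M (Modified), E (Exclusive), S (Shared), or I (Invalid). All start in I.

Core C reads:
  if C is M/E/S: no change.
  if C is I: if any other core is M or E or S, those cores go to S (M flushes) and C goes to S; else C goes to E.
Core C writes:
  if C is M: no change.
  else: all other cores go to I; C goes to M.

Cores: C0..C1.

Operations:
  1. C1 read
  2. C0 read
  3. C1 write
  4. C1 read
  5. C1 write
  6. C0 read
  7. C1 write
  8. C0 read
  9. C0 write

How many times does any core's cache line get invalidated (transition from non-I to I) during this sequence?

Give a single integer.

Answer: 3

Derivation:
Op 1: C1 read [C1 read from I: no other sharers -> C1=E (exclusive)] -> [I,E] (invalidations this op: 0; running total: 0)
Op 2: C0 read [C0 read from I: others=['C1=E'] -> C0=S, others downsized to S] -> [S,S] (invalidations this op: 0; running total: 0)
Op 3: C1 write [C1 write: invalidate ['C0=S'] -> C1=M] -> [I,M] (invalidations this op: 1; running total: 1)
Op 4: C1 read [C1 read: already in M, no change] -> [I,M] (invalidations this op: 0; running total: 1)
Op 5: C1 write [C1 write: already M (modified), no change] -> [I,M] (invalidations this op: 0; running total: 1)
Op 6: C0 read [C0 read from I: others=['C1=M'] -> C0=S, others downsized to S] -> [S,S] (invalidations this op: 0; running total: 1)
Op 7: C1 write [C1 write: invalidate ['C0=S'] -> C1=M] -> [I,M] (invalidations this op: 1; running total: 2)
Op 8: C0 read [C0 read from I: others=['C1=M'] -> C0=S, others downsized to S] -> [S,S] (invalidations this op: 0; running total: 2)
Op 9: C0 write [C0 write: invalidate ['C1=S'] -> C0=M] -> [M,I] (invalidations this op: 1; running total: 3)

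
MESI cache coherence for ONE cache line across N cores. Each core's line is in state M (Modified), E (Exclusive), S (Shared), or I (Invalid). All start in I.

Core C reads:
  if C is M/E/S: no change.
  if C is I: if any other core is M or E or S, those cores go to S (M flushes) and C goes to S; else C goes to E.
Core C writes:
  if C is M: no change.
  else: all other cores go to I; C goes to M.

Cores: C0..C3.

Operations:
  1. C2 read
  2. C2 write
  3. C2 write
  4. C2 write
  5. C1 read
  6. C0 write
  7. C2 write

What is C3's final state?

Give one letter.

Answer: I

Derivation:
Op 1: C2 read [C2 read from I: no other sharers -> C2=E (exclusive)] -> [I,I,E,I]
Op 2: C2 write [C2 write: invalidate none -> C2=M] -> [I,I,M,I]
Op 3: C2 write [C2 write: already M (modified), no change] -> [I,I,M,I]
Op 4: C2 write [C2 write: already M (modified), no change] -> [I,I,M,I]
Op 5: C1 read [C1 read from I: others=['C2=M'] -> C1=S, others downsized to S] -> [I,S,S,I]
Op 6: C0 write [C0 write: invalidate ['C1=S', 'C2=S'] -> C0=M] -> [M,I,I,I]
Op 7: C2 write [C2 write: invalidate ['C0=M'] -> C2=M] -> [I,I,M,I]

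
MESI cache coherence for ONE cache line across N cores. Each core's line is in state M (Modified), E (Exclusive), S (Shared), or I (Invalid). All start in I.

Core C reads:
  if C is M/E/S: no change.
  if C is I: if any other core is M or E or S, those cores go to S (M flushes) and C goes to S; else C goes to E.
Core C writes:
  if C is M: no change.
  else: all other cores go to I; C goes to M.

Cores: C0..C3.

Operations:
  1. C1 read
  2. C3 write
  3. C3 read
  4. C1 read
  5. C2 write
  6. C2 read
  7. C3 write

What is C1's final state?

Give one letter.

Answer: I

Derivation:
Op 1: C1 read [C1 read from I: no other sharers -> C1=E (exclusive)] -> [I,E,I,I]
Op 2: C3 write [C3 write: invalidate ['C1=E'] -> C3=M] -> [I,I,I,M]
Op 3: C3 read [C3 read: already in M, no change] -> [I,I,I,M]
Op 4: C1 read [C1 read from I: others=['C3=M'] -> C1=S, others downsized to S] -> [I,S,I,S]
Op 5: C2 write [C2 write: invalidate ['C1=S', 'C3=S'] -> C2=M] -> [I,I,M,I]
Op 6: C2 read [C2 read: already in M, no change] -> [I,I,M,I]
Op 7: C3 write [C3 write: invalidate ['C2=M'] -> C3=M] -> [I,I,I,M]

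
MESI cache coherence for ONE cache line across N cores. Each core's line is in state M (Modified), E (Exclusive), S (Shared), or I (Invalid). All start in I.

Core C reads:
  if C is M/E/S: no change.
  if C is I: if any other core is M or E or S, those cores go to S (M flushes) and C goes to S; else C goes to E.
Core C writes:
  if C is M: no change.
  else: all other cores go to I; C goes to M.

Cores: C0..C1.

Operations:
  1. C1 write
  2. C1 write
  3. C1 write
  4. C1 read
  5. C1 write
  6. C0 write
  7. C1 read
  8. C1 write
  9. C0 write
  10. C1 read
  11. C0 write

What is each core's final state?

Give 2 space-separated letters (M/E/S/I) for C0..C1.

Answer: M I

Derivation:
Op 1: C1 write [C1 write: invalidate none -> C1=M] -> [I,M]
Op 2: C1 write [C1 write: already M (modified), no change] -> [I,M]
Op 3: C1 write [C1 write: already M (modified), no change] -> [I,M]
Op 4: C1 read [C1 read: already in M, no change] -> [I,M]
Op 5: C1 write [C1 write: already M (modified), no change] -> [I,M]
Op 6: C0 write [C0 write: invalidate ['C1=M'] -> C0=M] -> [M,I]
Op 7: C1 read [C1 read from I: others=['C0=M'] -> C1=S, others downsized to S] -> [S,S]
Op 8: C1 write [C1 write: invalidate ['C0=S'] -> C1=M] -> [I,M]
Op 9: C0 write [C0 write: invalidate ['C1=M'] -> C0=M] -> [M,I]
Op 10: C1 read [C1 read from I: others=['C0=M'] -> C1=S, others downsized to S] -> [S,S]
Op 11: C0 write [C0 write: invalidate ['C1=S'] -> C0=M] -> [M,I]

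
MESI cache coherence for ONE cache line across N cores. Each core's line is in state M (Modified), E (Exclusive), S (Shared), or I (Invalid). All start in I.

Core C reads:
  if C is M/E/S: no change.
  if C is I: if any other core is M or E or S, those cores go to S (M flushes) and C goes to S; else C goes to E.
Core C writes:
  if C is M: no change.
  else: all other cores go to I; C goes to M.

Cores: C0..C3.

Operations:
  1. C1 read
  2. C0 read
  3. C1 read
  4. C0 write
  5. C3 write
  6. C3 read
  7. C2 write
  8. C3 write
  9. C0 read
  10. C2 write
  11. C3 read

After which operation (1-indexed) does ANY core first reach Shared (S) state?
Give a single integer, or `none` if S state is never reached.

Answer: 2

Derivation:
Op 1: C1 read [C1 read from I: no other sharers -> C1=E (exclusive)] -> [I,E,I,I]
Op 2: C0 read [C0 read from I: others=['C1=E'] -> C0=S, others downsized to S] -> [S,S,I,I]
  -> First S state at op 2; remaining ops need not be traced.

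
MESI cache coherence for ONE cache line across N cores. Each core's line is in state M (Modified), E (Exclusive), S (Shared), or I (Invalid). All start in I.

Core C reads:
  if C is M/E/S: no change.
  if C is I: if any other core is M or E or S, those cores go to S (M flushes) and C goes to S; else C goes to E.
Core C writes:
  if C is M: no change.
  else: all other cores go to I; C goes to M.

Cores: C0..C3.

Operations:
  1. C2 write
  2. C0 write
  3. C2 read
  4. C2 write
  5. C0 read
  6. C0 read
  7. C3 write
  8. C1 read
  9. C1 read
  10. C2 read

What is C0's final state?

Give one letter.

Answer: I

Derivation:
Op 1: C2 write [C2 write: invalidate none -> C2=M] -> [I,I,M,I]
Op 2: C0 write [C0 write: invalidate ['C2=M'] -> C0=M] -> [M,I,I,I]
Op 3: C2 read [C2 read from I: others=['C0=M'] -> C2=S, others downsized to S] -> [S,I,S,I]
Op 4: C2 write [C2 write: invalidate ['C0=S'] -> C2=M] -> [I,I,M,I]
Op 5: C0 read [C0 read from I: others=['C2=M'] -> C0=S, others downsized to S] -> [S,I,S,I]
Op 6: C0 read [C0 read: already in S, no change] -> [S,I,S,I]
Op 7: C3 write [C3 write: invalidate ['C0=S', 'C2=S'] -> C3=M] -> [I,I,I,M]
Op 8: C1 read [C1 read from I: others=['C3=M'] -> C1=S, others downsized to S] -> [I,S,I,S]
Op 9: C1 read [C1 read: already in S, no change] -> [I,S,I,S]
Op 10: C2 read [C2 read from I: others=['C1=S', 'C3=S'] -> C2=S, others downsized to S] -> [I,S,S,S]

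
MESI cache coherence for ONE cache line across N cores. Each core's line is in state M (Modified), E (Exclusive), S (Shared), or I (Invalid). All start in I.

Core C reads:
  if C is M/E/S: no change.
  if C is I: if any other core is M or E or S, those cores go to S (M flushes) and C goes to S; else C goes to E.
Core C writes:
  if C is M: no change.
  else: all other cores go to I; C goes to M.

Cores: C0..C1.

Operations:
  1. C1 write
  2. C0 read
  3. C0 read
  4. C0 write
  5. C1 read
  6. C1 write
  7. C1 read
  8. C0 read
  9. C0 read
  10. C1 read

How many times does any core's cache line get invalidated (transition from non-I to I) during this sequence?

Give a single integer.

Op 1: C1 write [C1 write: invalidate none -> C1=M] -> [I,M] (invalidations this op: 0; running total: 0)
Op 2: C0 read [C0 read from I: others=['C1=M'] -> C0=S, others downsized to S] -> [S,S] (invalidations this op: 0; running total: 0)
Op 3: C0 read [C0 read: already in S, no change] -> [S,S] (invalidations this op: 0; running total: 0)
Op 4: C0 write [C0 write: invalidate ['C1=S'] -> C0=M] -> [M,I] (invalidations this op: 1; running total: 1)
Op 5: C1 read [C1 read from I: others=['C0=M'] -> C1=S, others downsized to S] -> [S,S] (invalidations this op: 0; running total: 1)
Op 6: C1 write [C1 write: invalidate ['C0=S'] -> C1=M] -> [I,M] (invalidations this op: 1; running total: 2)
Op 7: C1 read [C1 read: already in M, no change] -> [I,M] (invalidations this op: 0; running total: 2)
Op 8: C0 read [C0 read from I: others=['C1=M'] -> C0=S, others downsized to S] -> [S,S] (invalidations this op: 0; running total: 2)
Op 9: C0 read [C0 read: already in S, no change] -> [S,S] (invalidations this op: 0; running total: 2)
Op 10: C1 read [C1 read: already in S, no change] -> [S,S] (invalidations this op: 0; running total: 2)

Answer: 2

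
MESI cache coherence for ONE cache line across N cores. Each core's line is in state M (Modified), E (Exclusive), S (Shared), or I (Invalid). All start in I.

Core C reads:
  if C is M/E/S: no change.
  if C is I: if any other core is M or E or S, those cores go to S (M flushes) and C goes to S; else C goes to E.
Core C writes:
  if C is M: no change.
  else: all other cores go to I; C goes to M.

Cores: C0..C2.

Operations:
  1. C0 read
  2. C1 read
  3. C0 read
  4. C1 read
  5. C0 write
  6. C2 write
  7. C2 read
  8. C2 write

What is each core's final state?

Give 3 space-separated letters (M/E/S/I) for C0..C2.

Op 1: C0 read [C0 read from I: no other sharers -> C0=E (exclusive)] -> [E,I,I]
Op 2: C1 read [C1 read from I: others=['C0=E'] -> C1=S, others downsized to S] -> [S,S,I]
Op 3: C0 read [C0 read: already in S, no change] -> [S,S,I]
Op 4: C1 read [C1 read: already in S, no change] -> [S,S,I]
Op 5: C0 write [C0 write: invalidate ['C1=S'] -> C0=M] -> [M,I,I]
Op 6: C2 write [C2 write: invalidate ['C0=M'] -> C2=M] -> [I,I,M]
Op 7: C2 read [C2 read: already in M, no change] -> [I,I,M]
Op 8: C2 write [C2 write: already M (modified), no change] -> [I,I,M]

Answer: I I M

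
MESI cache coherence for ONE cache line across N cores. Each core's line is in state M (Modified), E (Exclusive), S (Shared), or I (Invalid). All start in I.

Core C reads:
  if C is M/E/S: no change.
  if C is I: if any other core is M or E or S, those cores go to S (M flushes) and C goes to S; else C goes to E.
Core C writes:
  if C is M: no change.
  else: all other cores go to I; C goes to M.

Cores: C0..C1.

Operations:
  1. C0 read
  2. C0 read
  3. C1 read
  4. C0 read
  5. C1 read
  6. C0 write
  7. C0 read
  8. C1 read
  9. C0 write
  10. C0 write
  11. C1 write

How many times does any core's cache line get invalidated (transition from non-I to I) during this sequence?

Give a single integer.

Op 1: C0 read [C0 read from I: no other sharers -> C0=E (exclusive)] -> [E,I] (invalidations this op: 0; running total: 0)
Op 2: C0 read [C0 read: already in E, no change] -> [E,I] (invalidations this op: 0; running total: 0)
Op 3: C1 read [C1 read from I: others=['C0=E'] -> C1=S, others downsized to S] -> [S,S] (invalidations this op: 0; running total: 0)
Op 4: C0 read [C0 read: already in S, no change] -> [S,S] (invalidations this op: 0; running total: 0)
Op 5: C1 read [C1 read: already in S, no change] -> [S,S] (invalidations this op: 0; running total: 0)
Op 6: C0 write [C0 write: invalidate ['C1=S'] -> C0=M] -> [M,I] (invalidations this op: 1; running total: 1)
Op 7: C0 read [C0 read: already in M, no change] -> [M,I] (invalidations this op: 0; running total: 1)
Op 8: C1 read [C1 read from I: others=['C0=M'] -> C1=S, others downsized to S] -> [S,S] (invalidations this op: 0; running total: 1)
Op 9: C0 write [C0 write: invalidate ['C1=S'] -> C0=M] -> [M,I] (invalidations this op: 1; running total: 2)
Op 10: C0 write [C0 write: already M (modified), no change] -> [M,I] (invalidations this op: 0; running total: 2)
Op 11: C1 write [C1 write: invalidate ['C0=M'] -> C1=M] -> [I,M] (invalidations this op: 1; running total: 3)

Answer: 3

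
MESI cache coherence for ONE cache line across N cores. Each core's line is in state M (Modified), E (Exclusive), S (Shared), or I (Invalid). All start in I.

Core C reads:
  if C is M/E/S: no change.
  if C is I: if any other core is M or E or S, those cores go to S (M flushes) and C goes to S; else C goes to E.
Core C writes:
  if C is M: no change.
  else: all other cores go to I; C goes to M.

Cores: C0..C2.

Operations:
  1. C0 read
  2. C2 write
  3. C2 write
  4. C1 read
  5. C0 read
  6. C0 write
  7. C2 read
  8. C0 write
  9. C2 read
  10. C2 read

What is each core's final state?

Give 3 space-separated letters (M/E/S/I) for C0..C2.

Answer: S I S

Derivation:
Op 1: C0 read [C0 read from I: no other sharers -> C0=E (exclusive)] -> [E,I,I]
Op 2: C2 write [C2 write: invalidate ['C0=E'] -> C2=M] -> [I,I,M]
Op 3: C2 write [C2 write: already M (modified), no change] -> [I,I,M]
Op 4: C1 read [C1 read from I: others=['C2=M'] -> C1=S, others downsized to S] -> [I,S,S]
Op 5: C0 read [C0 read from I: others=['C1=S', 'C2=S'] -> C0=S, others downsized to S] -> [S,S,S]
Op 6: C0 write [C0 write: invalidate ['C1=S', 'C2=S'] -> C0=M] -> [M,I,I]
Op 7: C2 read [C2 read from I: others=['C0=M'] -> C2=S, others downsized to S] -> [S,I,S]
Op 8: C0 write [C0 write: invalidate ['C2=S'] -> C0=M] -> [M,I,I]
Op 9: C2 read [C2 read from I: others=['C0=M'] -> C2=S, others downsized to S] -> [S,I,S]
Op 10: C2 read [C2 read: already in S, no change] -> [S,I,S]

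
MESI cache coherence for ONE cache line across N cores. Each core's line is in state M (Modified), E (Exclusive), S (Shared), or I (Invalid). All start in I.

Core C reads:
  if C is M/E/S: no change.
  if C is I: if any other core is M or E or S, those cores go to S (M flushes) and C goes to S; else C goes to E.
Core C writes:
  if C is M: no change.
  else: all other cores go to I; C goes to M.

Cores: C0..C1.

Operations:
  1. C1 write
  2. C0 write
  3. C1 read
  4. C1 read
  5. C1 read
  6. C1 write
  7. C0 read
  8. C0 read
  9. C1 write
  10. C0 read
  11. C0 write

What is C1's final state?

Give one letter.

Op 1: C1 write [C1 write: invalidate none -> C1=M] -> [I,M]
Op 2: C0 write [C0 write: invalidate ['C1=M'] -> C0=M] -> [M,I]
Op 3: C1 read [C1 read from I: others=['C0=M'] -> C1=S, others downsized to S] -> [S,S]
Op 4: C1 read [C1 read: already in S, no change] -> [S,S]
Op 5: C1 read [C1 read: already in S, no change] -> [S,S]
Op 6: C1 write [C1 write: invalidate ['C0=S'] -> C1=M] -> [I,M]
Op 7: C0 read [C0 read from I: others=['C1=M'] -> C0=S, others downsized to S] -> [S,S]
Op 8: C0 read [C0 read: already in S, no change] -> [S,S]
Op 9: C1 write [C1 write: invalidate ['C0=S'] -> C1=M] -> [I,M]
Op 10: C0 read [C0 read from I: others=['C1=M'] -> C0=S, others downsized to S] -> [S,S]
Op 11: C0 write [C0 write: invalidate ['C1=S'] -> C0=M] -> [M,I]

Answer: I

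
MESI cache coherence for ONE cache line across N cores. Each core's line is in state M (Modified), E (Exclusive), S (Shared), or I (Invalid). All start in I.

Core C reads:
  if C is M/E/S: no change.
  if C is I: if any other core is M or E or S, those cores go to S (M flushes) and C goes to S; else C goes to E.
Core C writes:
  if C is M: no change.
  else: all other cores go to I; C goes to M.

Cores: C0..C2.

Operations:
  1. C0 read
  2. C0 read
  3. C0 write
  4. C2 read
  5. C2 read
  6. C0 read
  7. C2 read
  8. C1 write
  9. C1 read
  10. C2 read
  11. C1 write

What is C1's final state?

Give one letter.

Answer: M

Derivation:
Op 1: C0 read [C0 read from I: no other sharers -> C0=E (exclusive)] -> [E,I,I]
Op 2: C0 read [C0 read: already in E, no change] -> [E,I,I]
Op 3: C0 write [C0 write: invalidate none -> C0=M] -> [M,I,I]
Op 4: C2 read [C2 read from I: others=['C0=M'] -> C2=S, others downsized to S] -> [S,I,S]
Op 5: C2 read [C2 read: already in S, no change] -> [S,I,S]
Op 6: C0 read [C0 read: already in S, no change] -> [S,I,S]
Op 7: C2 read [C2 read: already in S, no change] -> [S,I,S]
Op 8: C1 write [C1 write: invalidate ['C0=S', 'C2=S'] -> C1=M] -> [I,M,I]
Op 9: C1 read [C1 read: already in M, no change] -> [I,M,I]
Op 10: C2 read [C2 read from I: others=['C1=M'] -> C2=S, others downsized to S] -> [I,S,S]
Op 11: C1 write [C1 write: invalidate ['C2=S'] -> C1=M] -> [I,M,I]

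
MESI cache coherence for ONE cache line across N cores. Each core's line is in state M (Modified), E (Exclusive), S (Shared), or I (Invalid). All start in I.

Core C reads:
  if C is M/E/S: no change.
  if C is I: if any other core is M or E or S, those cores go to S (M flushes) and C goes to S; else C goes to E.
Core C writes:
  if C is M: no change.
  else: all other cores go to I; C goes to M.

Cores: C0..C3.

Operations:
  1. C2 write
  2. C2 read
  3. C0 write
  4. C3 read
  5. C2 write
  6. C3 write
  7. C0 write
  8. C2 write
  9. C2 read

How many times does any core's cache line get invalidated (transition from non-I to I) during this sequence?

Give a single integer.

Answer: 6

Derivation:
Op 1: C2 write [C2 write: invalidate none -> C2=M] -> [I,I,M,I] (invalidations this op: 0; running total: 0)
Op 2: C2 read [C2 read: already in M, no change] -> [I,I,M,I] (invalidations this op: 0; running total: 0)
Op 3: C0 write [C0 write: invalidate ['C2=M'] -> C0=M] -> [M,I,I,I] (invalidations this op: 1; running total: 1)
Op 4: C3 read [C3 read from I: others=['C0=M'] -> C3=S, others downsized to S] -> [S,I,I,S] (invalidations this op: 0; running total: 1)
Op 5: C2 write [C2 write: invalidate ['C0=S', 'C3=S'] -> C2=M] -> [I,I,M,I] (invalidations this op: 2; running total: 3)
Op 6: C3 write [C3 write: invalidate ['C2=M'] -> C3=M] -> [I,I,I,M] (invalidations this op: 1; running total: 4)
Op 7: C0 write [C0 write: invalidate ['C3=M'] -> C0=M] -> [M,I,I,I] (invalidations this op: 1; running total: 5)
Op 8: C2 write [C2 write: invalidate ['C0=M'] -> C2=M] -> [I,I,M,I] (invalidations this op: 1; running total: 6)
Op 9: C2 read [C2 read: already in M, no change] -> [I,I,M,I] (invalidations this op: 0; running total: 6)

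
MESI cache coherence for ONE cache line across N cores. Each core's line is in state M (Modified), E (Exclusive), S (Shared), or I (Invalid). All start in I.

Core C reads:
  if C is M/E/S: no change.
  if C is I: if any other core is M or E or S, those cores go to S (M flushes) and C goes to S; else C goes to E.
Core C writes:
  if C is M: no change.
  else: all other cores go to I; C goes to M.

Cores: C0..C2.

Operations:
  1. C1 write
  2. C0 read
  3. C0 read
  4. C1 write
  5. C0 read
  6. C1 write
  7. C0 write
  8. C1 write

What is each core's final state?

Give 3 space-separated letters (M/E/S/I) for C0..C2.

Answer: I M I

Derivation:
Op 1: C1 write [C1 write: invalidate none -> C1=M] -> [I,M,I]
Op 2: C0 read [C0 read from I: others=['C1=M'] -> C0=S, others downsized to S] -> [S,S,I]
Op 3: C0 read [C0 read: already in S, no change] -> [S,S,I]
Op 4: C1 write [C1 write: invalidate ['C0=S'] -> C1=M] -> [I,M,I]
Op 5: C0 read [C0 read from I: others=['C1=M'] -> C0=S, others downsized to S] -> [S,S,I]
Op 6: C1 write [C1 write: invalidate ['C0=S'] -> C1=M] -> [I,M,I]
Op 7: C0 write [C0 write: invalidate ['C1=M'] -> C0=M] -> [M,I,I]
Op 8: C1 write [C1 write: invalidate ['C0=M'] -> C1=M] -> [I,M,I]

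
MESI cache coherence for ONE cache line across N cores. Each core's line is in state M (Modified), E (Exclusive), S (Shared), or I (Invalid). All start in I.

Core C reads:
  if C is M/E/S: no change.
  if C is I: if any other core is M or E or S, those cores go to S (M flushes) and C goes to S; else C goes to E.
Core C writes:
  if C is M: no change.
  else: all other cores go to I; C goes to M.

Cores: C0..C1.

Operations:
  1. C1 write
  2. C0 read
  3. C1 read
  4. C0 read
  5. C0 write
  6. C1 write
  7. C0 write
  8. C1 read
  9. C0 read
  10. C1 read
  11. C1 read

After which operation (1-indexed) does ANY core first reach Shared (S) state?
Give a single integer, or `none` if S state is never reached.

Answer: 2

Derivation:
Op 1: C1 write [C1 write: invalidate none -> C1=M] -> [I,M]
Op 2: C0 read [C0 read from I: others=['C1=M'] -> C0=S, others downsized to S] -> [S,S]
  -> First S state at op 2; remaining ops need not be traced.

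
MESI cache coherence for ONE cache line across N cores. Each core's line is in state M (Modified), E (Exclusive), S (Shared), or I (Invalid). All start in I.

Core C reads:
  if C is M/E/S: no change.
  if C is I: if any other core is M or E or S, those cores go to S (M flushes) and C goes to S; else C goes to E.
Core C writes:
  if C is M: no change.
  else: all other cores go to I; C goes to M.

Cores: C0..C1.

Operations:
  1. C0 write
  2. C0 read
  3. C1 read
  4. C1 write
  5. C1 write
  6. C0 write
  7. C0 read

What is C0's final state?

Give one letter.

Answer: M

Derivation:
Op 1: C0 write [C0 write: invalidate none -> C0=M] -> [M,I]
Op 2: C0 read [C0 read: already in M, no change] -> [M,I]
Op 3: C1 read [C1 read from I: others=['C0=M'] -> C1=S, others downsized to S] -> [S,S]
Op 4: C1 write [C1 write: invalidate ['C0=S'] -> C1=M] -> [I,M]
Op 5: C1 write [C1 write: already M (modified), no change] -> [I,M]
Op 6: C0 write [C0 write: invalidate ['C1=M'] -> C0=M] -> [M,I]
Op 7: C0 read [C0 read: already in M, no change] -> [M,I]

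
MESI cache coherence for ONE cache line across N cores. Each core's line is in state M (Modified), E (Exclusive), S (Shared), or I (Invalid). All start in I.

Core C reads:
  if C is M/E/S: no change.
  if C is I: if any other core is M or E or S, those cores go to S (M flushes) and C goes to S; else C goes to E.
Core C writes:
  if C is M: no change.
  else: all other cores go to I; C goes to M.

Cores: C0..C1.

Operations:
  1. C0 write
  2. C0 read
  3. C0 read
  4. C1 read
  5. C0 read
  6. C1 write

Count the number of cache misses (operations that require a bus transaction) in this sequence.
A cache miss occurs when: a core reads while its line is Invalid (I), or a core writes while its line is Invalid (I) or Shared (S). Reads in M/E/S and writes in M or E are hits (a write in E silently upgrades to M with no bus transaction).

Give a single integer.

Op 1: C0 write [C0 write: invalidate none -> C0=M] -> [M,I] [MISS #1: write from I]
Op 2: C0 read [C0 read: already in M, no change] -> [M,I] [hit: read from M]
Op 3: C0 read [C0 read: already in M, no change] -> [M,I] [hit: read from M]
Op 4: C1 read [C1 read from I: others=['C0=M'] -> C1=S, others downsized to S] -> [S,S] [MISS #2: read from I]
Op 5: C0 read [C0 read: already in S, no change] -> [S,S] [hit: read from S]
Op 6: C1 write [C1 write: invalidate ['C0=S'] -> C1=M] -> [I,M] [MISS #3: write from S]

Answer: 3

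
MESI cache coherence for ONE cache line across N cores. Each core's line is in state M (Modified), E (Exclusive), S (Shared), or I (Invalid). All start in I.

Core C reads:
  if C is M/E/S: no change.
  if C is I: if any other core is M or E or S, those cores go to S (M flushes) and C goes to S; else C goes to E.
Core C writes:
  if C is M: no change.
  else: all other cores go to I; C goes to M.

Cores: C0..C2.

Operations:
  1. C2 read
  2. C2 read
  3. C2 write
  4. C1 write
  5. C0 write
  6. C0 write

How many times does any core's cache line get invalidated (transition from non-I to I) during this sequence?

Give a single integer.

Op 1: C2 read [C2 read from I: no other sharers -> C2=E (exclusive)] -> [I,I,E] (invalidations this op: 0; running total: 0)
Op 2: C2 read [C2 read: already in E, no change] -> [I,I,E] (invalidations this op: 0; running total: 0)
Op 3: C2 write [C2 write: invalidate none -> C2=M] -> [I,I,M] (invalidations this op: 0; running total: 0)
Op 4: C1 write [C1 write: invalidate ['C2=M'] -> C1=M] -> [I,M,I] (invalidations this op: 1; running total: 1)
Op 5: C0 write [C0 write: invalidate ['C1=M'] -> C0=M] -> [M,I,I] (invalidations this op: 1; running total: 2)
Op 6: C0 write [C0 write: already M (modified), no change] -> [M,I,I] (invalidations this op: 0; running total: 2)

Answer: 2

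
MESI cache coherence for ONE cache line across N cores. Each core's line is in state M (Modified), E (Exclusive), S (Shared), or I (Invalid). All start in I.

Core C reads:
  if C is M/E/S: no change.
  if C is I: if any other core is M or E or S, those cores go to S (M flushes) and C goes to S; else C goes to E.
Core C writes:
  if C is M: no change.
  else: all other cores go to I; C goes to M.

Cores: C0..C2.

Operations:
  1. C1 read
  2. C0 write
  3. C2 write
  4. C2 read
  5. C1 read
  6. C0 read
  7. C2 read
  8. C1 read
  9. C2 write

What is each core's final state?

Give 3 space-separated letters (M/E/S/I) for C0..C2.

Op 1: C1 read [C1 read from I: no other sharers -> C1=E (exclusive)] -> [I,E,I]
Op 2: C0 write [C0 write: invalidate ['C1=E'] -> C0=M] -> [M,I,I]
Op 3: C2 write [C2 write: invalidate ['C0=M'] -> C2=M] -> [I,I,M]
Op 4: C2 read [C2 read: already in M, no change] -> [I,I,M]
Op 5: C1 read [C1 read from I: others=['C2=M'] -> C1=S, others downsized to S] -> [I,S,S]
Op 6: C0 read [C0 read from I: others=['C1=S', 'C2=S'] -> C0=S, others downsized to S] -> [S,S,S]
Op 7: C2 read [C2 read: already in S, no change] -> [S,S,S]
Op 8: C1 read [C1 read: already in S, no change] -> [S,S,S]
Op 9: C2 write [C2 write: invalidate ['C0=S', 'C1=S'] -> C2=M] -> [I,I,M]

Answer: I I M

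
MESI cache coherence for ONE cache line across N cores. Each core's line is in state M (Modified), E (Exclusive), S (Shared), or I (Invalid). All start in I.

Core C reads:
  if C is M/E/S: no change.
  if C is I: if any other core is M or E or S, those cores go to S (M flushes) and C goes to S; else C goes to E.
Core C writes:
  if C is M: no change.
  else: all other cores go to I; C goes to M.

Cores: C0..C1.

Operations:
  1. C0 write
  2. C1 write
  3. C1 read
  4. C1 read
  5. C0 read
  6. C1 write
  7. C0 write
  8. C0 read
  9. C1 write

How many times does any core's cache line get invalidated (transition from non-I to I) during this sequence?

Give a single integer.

Op 1: C0 write [C0 write: invalidate none -> C0=M] -> [M,I] (invalidations this op: 0; running total: 0)
Op 2: C1 write [C1 write: invalidate ['C0=M'] -> C1=M] -> [I,M] (invalidations this op: 1; running total: 1)
Op 3: C1 read [C1 read: already in M, no change] -> [I,M] (invalidations this op: 0; running total: 1)
Op 4: C1 read [C1 read: already in M, no change] -> [I,M] (invalidations this op: 0; running total: 1)
Op 5: C0 read [C0 read from I: others=['C1=M'] -> C0=S, others downsized to S] -> [S,S] (invalidations this op: 0; running total: 1)
Op 6: C1 write [C1 write: invalidate ['C0=S'] -> C1=M] -> [I,M] (invalidations this op: 1; running total: 2)
Op 7: C0 write [C0 write: invalidate ['C1=M'] -> C0=M] -> [M,I] (invalidations this op: 1; running total: 3)
Op 8: C0 read [C0 read: already in M, no change] -> [M,I] (invalidations this op: 0; running total: 3)
Op 9: C1 write [C1 write: invalidate ['C0=M'] -> C1=M] -> [I,M] (invalidations this op: 1; running total: 4)

Answer: 4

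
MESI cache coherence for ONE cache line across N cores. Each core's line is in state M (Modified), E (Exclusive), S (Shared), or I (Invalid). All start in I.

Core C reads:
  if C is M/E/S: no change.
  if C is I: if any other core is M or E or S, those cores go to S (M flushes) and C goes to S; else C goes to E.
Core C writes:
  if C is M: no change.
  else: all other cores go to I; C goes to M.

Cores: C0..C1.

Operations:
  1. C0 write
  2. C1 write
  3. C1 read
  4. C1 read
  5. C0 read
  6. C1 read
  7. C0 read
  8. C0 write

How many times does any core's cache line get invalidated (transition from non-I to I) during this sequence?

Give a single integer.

Op 1: C0 write [C0 write: invalidate none -> C0=M] -> [M,I] (invalidations this op: 0; running total: 0)
Op 2: C1 write [C1 write: invalidate ['C0=M'] -> C1=M] -> [I,M] (invalidations this op: 1; running total: 1)
Op 3: C1 read [C1 read: already in M, no change] -> [I,M] (invalidations this op: 0; running total: 1)
Op 4: C1 read [C1 read: already in M, no change] -> [I,M] (invalidations this op: 0; running total: 1)
Op 5: C0 read [C0 read from I: others=['C1=M'] -> C0=S, others downsized to S] -> [S,S] (invalidations this op: 0; running total: 1)
Op 6: C1 read [C1 read: already in S, no change] -> [S,S] (invalidations this op: 0; running total: 1)
Op 7: C0 read [C0 read: already in S, no change] -> [S,S] (invalidations this op: 0; running total: 1)
Op 8: C0 write [C0 write: invalidate ['C1=S'] -> C0=M] -> [M,I] (invalidations this op: 1; running total: 2)

Answer: 2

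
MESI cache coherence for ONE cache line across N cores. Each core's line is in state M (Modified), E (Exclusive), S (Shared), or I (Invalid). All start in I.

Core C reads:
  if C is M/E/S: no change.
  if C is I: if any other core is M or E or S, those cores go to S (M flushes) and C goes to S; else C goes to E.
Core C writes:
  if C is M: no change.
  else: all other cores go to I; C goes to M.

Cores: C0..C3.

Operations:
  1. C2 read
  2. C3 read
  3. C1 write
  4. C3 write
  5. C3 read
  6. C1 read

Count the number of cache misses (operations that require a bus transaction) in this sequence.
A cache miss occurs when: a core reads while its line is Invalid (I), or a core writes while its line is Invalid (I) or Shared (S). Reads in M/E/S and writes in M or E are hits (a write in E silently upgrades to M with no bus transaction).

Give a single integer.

Answer: 5

Derivation:
Op 1: C2 read [C2 read from I: no other sharers -> C2=E (exclusive)] -> [I,I,E,I] [MISS #1: read from I]
Op 2: C3 read [C3 read from I: others=['C2=E'] -> C3=S, others downsized to S] -> [I,I,S,S] [MISS #2: read from I]
Op 3: C1 write [C1 write: invalidate ['C2=S', 'C3=S'] -> C1=M] -> [I,M,I,I] [MISS #3: write from I]
Op 4: C3 write [C3 write: invalidate ['C1=M'] -> C3=M] -> [I,I,I,M] [MISS #4: write from I]
Op 5: C3 read [C3 read: already in M, no change] -> [I,I,I,M] [hit: read from M]
Op 6: C1 read [C1 read from I: others=['C3=M'] -> C1=S, others downsized to S] -> [I,S,I,S] [MISS #5: read from I]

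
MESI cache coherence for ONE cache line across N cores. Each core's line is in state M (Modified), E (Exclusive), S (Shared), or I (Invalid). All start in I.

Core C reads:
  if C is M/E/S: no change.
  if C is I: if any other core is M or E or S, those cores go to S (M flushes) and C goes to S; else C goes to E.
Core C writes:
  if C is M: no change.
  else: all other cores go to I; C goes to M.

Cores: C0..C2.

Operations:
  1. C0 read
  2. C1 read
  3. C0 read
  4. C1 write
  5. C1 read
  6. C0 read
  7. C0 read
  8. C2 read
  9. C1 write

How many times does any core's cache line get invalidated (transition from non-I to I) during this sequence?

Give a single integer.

Op 1: C0 read [C0 read from I: no other sharers -> C0=E (exclusive)] -> [E,I,I] (invalidations this op: 0; running total: 0)
Op 2: C1 read [C1 read from I: others=['C0=E'] -> C1=S, others downsized to S] -> [S,S,I] (invalidations this op: 0; running total: 0)
Op 3: C0 read [C0 read: already in S, no change] -> [S,S,I] (invalidations this op: 0; running total: 0)
Op 4: C1 write [C1 write: invalidate ['C0=S'] -> C1=M] -> [I,M,I] (invalidations this op: 1; running total: 1)
Op 5: C1 read [C1 read: already in M, no change] -> [I,M,I] (invalidations this op: 0; running total: 1)
Op 6: C0 read [C0 read from I: others=['C1=M'] -> C0=S, others downsized to S] -> [S,S,I] (invalidations this op: 0; running total: 1)
Op 7: C0 read [C0 read: already in S, no change] -> [S,S,I] (invalidations this op: 0; running total: 1)
Op 8: C2 read [C2 read from I: others=['C0=S', 'C1=S'] -> C2=S, others downsized to S] -> [S,S,S] (invalidations this op: 0; running total: 1)
Op 9: C1 write [C1 write: invalidate ['C0=S', 'C2=S'] -> C1=M] -> [I,M,I] (invalidations this op: 2; running total: 3)

Answer: 3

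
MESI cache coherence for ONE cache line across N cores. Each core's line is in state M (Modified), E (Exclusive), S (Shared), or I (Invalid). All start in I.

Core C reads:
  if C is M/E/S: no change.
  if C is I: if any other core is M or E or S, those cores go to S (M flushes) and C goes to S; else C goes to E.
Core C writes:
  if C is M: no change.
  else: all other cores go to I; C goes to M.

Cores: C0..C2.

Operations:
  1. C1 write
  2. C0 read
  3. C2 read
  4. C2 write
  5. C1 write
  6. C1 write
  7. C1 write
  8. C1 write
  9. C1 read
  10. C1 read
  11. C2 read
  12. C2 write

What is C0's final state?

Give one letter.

Op 1: C1 write [C1 write: invalidate none -> C1=M] -> [I,M,I]
Op 2: C0 read [C0 read from I: others=['C1=M'] -> C0=S, others downsized to S] -> [S,S,I]
Op 3: C2 read [C2 read from I: others=['C0=S', 'C1=S'] -> C2=S, others downsized to S] -> [S,S,S]
Op 4: C2 write [C2 write: invalidate ['C0=S', 'C1=S'] -> C2=M] -> [I,I,M]
Op 5: C1 write [C1 write: invalidate ['C2=M'] -> C1=M] -> [I,M,I]
Op 6: C1 write [C1 write: already M (modified), no change] -> [I,M,I]
Op 7: C1 write [C1 write: already M (modified), no change] -> [I,M,I]
Op 8: C1 write [C1 write: already M (modified), no change] -> [I,M,I]
Op 9: C1 read [C1 read: already in M, no change] -> [I,M,I]
Op 10: C1 read [C1 read: already in M, no change] -> [I,M,I]
Op 11: C2 read [C2 read from I: others=['C1=M'] -> C2=S, others downsized to S] -> [I,S,S]
Op 12: C2 write [C2 write: invalidate ['C1=S'] -> C2=M] -> [I,I,M]

Answer: I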